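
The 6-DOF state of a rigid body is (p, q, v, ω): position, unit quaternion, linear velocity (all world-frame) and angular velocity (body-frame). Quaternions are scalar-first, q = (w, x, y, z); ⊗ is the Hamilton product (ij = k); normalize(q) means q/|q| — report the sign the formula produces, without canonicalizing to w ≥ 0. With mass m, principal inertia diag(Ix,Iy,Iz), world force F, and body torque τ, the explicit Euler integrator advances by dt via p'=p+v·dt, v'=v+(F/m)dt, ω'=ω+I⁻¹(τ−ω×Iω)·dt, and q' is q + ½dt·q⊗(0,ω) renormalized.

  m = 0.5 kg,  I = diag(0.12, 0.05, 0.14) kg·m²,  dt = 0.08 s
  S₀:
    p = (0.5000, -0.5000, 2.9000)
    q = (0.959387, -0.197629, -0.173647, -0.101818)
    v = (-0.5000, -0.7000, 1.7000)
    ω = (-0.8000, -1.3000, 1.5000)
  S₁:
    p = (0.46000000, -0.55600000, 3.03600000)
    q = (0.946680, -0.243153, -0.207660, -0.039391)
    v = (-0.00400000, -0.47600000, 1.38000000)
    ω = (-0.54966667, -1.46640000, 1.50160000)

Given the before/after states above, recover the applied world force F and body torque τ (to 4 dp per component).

Δv = v₁−v₀ = (0.49600000, 0.22400000, -0.32000000)
applied force F = (3.1000, 1.4000, -2.0000)
ω₁ − ω₀ = (0.25033333, -0.16640000, 0.00160000)
gyro term ω₀×Iω₀ = (-0.1755, 0.0240, -0.0728)
I·α + gyro = (0.2000, -0.0800, -0.0700)

F = (3.1000, 1.4000, -2.0000)
τ = (0.2000, -0.0800, -0.0700)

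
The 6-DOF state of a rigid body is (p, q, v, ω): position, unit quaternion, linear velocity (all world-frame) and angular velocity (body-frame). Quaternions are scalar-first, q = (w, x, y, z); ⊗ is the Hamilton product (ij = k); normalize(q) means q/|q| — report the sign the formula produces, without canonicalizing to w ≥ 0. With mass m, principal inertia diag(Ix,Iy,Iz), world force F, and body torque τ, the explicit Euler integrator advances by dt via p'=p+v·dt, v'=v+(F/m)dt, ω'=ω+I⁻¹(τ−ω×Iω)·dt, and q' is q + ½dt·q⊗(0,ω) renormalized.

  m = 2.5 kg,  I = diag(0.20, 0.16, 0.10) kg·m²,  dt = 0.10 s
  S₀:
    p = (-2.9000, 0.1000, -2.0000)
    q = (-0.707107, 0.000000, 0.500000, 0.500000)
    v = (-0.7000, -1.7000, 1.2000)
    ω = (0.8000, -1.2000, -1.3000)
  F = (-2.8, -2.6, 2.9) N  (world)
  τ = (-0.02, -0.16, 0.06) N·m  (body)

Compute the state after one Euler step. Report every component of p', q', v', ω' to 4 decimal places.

p' = (-2.9700, -0.0700, -1.8800)
q' = (-0.6416, -0.0306, 0.5598, 0.5235)
v' = (-0.8120, -1.8040, 1.3160)
ω' = (0.8368, -1.2350, -1.2784)

p' = p + v·dt = (-2.9700, -0.0700, -1.8800)
new velocity v' = (-0.8120, -1.8040, 1.3160)
angular accel α = (0.3680, -0.3500, 0.2160)
ω + α·dt = (0.8368, -1.2350, -1.2784)
q⊗(0,ω) = (1.2500000, -0.6156856, 1.2485284, 0.5192391)
updated quaternion q' = (-0.6416, -0.0306, 0.5598, 0.5235)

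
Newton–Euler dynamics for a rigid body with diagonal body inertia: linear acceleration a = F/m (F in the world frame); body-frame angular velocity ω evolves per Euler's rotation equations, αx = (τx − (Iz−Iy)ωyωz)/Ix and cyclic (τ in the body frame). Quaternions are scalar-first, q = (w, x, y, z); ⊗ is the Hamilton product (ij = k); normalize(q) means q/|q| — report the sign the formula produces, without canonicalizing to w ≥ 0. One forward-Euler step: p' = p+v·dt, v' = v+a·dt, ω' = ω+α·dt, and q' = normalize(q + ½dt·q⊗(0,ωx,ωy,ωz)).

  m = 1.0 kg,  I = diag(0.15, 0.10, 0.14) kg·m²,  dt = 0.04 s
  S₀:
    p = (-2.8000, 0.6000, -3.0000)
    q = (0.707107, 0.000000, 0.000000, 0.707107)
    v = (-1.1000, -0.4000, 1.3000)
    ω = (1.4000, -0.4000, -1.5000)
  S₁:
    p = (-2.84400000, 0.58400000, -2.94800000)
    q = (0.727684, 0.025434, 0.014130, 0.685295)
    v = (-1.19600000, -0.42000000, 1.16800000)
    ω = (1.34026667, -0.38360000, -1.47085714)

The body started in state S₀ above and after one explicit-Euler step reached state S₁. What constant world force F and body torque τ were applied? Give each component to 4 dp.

Δω = ω₁−ω₀ = (-0.05973333, 0.01640000, 0.02914286)
applied torque τ = (-0.2000, 0.0200, 0.1300)
velocity change Δv = (-0.09600000, -0.02000000, -0.13200000)
applied force F = (-2.4000, -0.5000, -3.3000)

F = (-2.4000, -0.5000, -3.3000)
τ = (-0.2000, 0.0200, 0.1300)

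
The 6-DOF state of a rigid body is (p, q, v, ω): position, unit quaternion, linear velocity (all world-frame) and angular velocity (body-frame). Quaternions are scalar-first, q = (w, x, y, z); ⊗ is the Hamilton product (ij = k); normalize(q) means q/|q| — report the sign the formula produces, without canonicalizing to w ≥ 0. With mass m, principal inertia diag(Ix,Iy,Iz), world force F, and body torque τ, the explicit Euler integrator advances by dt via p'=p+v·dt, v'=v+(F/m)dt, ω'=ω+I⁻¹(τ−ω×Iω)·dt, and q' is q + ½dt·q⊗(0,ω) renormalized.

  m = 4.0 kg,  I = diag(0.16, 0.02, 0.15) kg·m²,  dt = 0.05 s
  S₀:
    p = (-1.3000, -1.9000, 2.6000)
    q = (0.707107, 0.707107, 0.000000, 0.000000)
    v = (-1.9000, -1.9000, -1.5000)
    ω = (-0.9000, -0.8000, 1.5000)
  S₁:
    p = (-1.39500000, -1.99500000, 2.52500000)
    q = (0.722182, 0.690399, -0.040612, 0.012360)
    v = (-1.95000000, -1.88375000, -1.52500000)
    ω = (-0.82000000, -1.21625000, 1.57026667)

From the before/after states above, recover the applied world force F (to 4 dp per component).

F = (-4.0000, 1.3000, -2.0000)

v₁ − v₀ = (-0.05000000, 0.01625000, -0.02500000)
m·(v₁−v₀)/dt = (-4.0000, 1.3000, -2.0000)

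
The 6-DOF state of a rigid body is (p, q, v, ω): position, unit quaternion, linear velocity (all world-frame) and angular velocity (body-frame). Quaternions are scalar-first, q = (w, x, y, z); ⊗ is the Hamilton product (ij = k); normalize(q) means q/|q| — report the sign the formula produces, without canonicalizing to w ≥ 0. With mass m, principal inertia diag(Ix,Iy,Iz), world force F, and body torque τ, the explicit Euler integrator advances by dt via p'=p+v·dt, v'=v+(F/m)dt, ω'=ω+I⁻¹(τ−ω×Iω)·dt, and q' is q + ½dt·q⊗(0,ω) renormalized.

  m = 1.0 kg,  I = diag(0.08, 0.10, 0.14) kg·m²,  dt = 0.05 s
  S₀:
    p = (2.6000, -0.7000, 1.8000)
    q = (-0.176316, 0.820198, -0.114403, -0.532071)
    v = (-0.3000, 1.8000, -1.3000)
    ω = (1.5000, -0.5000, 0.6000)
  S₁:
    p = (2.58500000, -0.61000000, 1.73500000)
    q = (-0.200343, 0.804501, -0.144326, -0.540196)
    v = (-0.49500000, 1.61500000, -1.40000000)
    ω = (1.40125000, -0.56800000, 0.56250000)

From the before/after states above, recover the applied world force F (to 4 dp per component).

F = (-3.9000, -3.7000, -2.0000)

velocity change Δv = (-0.19500000, -0.18500000, -0.10000000)
applied force F = (-3.9000, -3.7000, -2.0000)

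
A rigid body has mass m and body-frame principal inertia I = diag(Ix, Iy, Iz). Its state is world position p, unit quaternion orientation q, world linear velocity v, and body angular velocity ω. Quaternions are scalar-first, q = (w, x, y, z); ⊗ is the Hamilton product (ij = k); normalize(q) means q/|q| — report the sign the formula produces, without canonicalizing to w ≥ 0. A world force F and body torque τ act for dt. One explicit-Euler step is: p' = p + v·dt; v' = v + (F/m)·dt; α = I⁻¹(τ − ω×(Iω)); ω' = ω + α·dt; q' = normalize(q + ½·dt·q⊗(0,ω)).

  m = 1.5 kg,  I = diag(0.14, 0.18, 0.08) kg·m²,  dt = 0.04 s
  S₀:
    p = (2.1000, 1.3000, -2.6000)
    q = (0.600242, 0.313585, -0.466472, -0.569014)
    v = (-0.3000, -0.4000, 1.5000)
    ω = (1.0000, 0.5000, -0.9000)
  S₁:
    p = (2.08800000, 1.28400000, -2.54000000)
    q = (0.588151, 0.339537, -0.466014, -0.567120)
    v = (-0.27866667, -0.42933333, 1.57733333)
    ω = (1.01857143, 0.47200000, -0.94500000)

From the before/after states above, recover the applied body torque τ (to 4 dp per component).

Δω = ω₁−ω₀ = (0.01857143, -0.02800000, -0.04500000)
gyro term ω₀×Iω₀ = (0.0450, -0.0540, 0.0200)
τ = I·(Δω/dt) + ω₀×(Iω₀) = (0.1100, -0.1800, -0.0700)

τ = (0.1100, -0.1800, -0.0700)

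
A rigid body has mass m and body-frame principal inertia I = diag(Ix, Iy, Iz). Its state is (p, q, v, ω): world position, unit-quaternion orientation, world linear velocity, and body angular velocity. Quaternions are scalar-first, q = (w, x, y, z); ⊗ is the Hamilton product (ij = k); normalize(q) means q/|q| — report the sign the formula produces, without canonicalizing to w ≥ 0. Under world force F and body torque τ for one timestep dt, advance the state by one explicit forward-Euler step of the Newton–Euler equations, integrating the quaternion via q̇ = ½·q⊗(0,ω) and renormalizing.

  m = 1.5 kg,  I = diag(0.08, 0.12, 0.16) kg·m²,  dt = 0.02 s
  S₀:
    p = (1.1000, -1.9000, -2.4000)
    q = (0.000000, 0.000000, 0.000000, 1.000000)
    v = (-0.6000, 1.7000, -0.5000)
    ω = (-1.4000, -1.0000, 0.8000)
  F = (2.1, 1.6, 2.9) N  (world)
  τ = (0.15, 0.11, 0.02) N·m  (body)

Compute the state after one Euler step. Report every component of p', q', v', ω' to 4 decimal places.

p' = (1.0880, -1.8660, -2.4100)
q' = (-0.0080, 0.0100, -0.0140, 0.9998)
v' = (-0.5720, 1.7213, -0.4613)
ω' = (-1.3545, -0.9966, 0.7955)

a = F/m = (1.4000, 1.0667, 1.9333)
p + v·dt = (1.0880, -1.8660, -2.4100)
v' = v + a·dt = (-0.5720, 1.7213, -0.4613)
angular accel α = (2.2750, 0.1700, -0.2250)
new body rate ω' = (-1.3545, -0.9966, 0.7955)
q⊗(0,ω) = (-0.8000000, 1.0000000, -1.4000000, 0.0000000)
updated quaternion q' = (-0.0080, 0.0100, -0.0140, 0.9998)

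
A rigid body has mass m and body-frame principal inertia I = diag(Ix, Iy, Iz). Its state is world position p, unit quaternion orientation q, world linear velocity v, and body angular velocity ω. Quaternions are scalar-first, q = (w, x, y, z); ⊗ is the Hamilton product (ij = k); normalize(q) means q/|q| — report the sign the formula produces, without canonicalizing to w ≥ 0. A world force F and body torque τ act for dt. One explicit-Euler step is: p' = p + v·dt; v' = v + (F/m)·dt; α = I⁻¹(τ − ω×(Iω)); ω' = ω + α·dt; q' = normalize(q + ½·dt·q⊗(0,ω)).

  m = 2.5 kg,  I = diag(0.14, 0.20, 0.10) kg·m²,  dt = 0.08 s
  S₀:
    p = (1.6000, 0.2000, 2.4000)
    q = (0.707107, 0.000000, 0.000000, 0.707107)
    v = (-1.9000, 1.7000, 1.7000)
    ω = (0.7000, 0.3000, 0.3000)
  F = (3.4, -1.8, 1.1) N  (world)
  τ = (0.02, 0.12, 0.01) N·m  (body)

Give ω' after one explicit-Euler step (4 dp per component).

ω' = (0.7166, 0.3446, 0.2979)

gyro term ω×Iω = (-0.0090, 0.0084, 0.0126)
α = I⁻¹(τ − ω×Iω) = (0.2071, 0.5580, -0.0260)
ω' = ω + α·dt = (0.7166, 0.3446, 0.2979)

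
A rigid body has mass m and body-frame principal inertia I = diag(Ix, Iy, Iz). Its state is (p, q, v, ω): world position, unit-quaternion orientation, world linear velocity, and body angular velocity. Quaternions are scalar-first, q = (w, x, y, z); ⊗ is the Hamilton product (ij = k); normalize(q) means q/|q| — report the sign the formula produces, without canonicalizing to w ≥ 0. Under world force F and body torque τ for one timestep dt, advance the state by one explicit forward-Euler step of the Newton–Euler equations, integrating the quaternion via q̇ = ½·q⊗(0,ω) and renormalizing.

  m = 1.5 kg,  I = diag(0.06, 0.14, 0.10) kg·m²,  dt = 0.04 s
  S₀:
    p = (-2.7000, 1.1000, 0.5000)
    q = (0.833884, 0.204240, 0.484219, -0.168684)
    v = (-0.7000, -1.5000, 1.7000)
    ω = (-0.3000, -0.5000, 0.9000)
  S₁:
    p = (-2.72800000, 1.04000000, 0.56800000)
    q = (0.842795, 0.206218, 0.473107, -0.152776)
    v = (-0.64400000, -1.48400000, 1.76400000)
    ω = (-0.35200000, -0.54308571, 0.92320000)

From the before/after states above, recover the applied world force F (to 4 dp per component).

F = (2.1000, 0.6000, 2.4000)

velocity change Δv = (0.05600000, 0.01600000, 0.06400000)
applied force F = (2.1000, 0.6000, 2.4000)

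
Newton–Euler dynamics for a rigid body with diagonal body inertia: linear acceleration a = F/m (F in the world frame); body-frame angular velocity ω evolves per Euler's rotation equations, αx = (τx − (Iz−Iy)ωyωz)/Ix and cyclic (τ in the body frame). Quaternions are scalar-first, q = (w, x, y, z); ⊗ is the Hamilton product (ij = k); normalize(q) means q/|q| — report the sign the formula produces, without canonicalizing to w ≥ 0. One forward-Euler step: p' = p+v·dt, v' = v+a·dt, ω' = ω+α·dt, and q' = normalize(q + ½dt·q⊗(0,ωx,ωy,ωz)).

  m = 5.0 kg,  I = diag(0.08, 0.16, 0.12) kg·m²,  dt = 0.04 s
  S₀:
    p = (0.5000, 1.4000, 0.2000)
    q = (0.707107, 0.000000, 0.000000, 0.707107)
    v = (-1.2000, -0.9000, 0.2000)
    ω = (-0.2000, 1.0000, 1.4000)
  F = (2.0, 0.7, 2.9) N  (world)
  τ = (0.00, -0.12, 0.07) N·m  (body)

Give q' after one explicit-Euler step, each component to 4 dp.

2q̇ = q⊗(0,ω) = (-0.9899498, -0.8485284, 0.5656856, 0.9899498)
q' = normalize(q + ½dt·q⊗(0,ω)) = (0.6869, -0.0170, 0.0113, 0.7265)

q' = (0.6869, -0.0170, 0.0113, 0.7265)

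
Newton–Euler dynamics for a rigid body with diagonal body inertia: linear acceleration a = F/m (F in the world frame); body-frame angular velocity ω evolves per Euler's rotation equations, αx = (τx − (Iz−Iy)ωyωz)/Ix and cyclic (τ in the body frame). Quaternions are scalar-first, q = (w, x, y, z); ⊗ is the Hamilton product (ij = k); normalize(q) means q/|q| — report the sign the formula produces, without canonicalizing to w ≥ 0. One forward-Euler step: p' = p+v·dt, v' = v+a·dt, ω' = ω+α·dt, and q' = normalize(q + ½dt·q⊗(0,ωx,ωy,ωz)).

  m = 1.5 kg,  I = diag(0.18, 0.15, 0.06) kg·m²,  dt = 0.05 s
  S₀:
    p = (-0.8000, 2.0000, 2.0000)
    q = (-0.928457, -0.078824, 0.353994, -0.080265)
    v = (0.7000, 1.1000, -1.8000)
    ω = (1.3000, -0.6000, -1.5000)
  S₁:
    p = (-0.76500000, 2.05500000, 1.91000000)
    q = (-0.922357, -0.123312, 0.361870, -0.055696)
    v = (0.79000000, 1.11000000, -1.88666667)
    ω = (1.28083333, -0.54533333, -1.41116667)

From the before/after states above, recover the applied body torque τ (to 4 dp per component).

Δω = ω₁−ω₀ = (-0.01916667, 0.05466667, 0.08883333)
ω₀×(Iω₀) = (-0.0810, -0.2340, 0.0234)
I·α + gyro = (-0.1500, -0.0700, 0.1300)

τ = (-0.1500, -0.0700, 0.1300)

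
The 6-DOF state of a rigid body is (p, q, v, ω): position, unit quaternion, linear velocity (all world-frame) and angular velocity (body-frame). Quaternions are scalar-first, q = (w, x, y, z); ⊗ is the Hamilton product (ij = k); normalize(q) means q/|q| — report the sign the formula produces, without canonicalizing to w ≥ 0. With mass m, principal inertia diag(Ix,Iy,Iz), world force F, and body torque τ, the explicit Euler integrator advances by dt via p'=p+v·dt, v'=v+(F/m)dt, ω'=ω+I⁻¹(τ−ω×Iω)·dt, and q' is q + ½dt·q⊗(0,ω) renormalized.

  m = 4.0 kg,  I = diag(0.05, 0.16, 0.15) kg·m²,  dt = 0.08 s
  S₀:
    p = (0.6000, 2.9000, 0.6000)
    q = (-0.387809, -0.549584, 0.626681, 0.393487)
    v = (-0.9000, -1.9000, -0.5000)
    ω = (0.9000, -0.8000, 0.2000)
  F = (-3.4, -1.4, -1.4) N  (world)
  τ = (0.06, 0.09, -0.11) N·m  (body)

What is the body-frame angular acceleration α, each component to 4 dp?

ω×(Iω) gyroscopic = (0.0016, -0.0180, -0.0792)
angular accel α = (1.1680, 0.6750, -0.2053)

α = (1.1680, 0.6750, -0.2053)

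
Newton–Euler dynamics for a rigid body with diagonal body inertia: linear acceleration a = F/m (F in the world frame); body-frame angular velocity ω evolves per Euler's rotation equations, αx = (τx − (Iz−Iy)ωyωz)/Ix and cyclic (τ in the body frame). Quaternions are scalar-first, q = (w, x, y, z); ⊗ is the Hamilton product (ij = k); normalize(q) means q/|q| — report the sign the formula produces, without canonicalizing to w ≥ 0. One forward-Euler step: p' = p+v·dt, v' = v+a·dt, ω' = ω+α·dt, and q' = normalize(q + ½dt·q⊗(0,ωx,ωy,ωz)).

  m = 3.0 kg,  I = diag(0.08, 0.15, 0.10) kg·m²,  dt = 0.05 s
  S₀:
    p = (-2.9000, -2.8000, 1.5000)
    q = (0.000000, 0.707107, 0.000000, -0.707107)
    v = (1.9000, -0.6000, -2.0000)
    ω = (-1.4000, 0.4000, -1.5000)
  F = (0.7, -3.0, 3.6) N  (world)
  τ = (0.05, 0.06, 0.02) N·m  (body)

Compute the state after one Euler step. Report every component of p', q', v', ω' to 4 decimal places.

linear accel F/m = (0.2333, -1.0000, 1.2000)
new position p' = (-2.8050, -2.8300, 1.4000)
v + (F/m)dt = (1.9117, -0.6500, -1.9400)
ω×(Iω) gyroscopic = (0.0300, -0.0420, -0.0392)
(τ − ω×Iω)/I = (0.2500, 0.6800, 0.5920)
new body rate ω' = (-1.3875, 0.4340, -1.4704)
2q̇ = q⊗(0,ω) = (-0.0707107, 0.2828428, 2.0506103, 0.2828428)
q' = normalize(q + ½dt·q⊗(0,ω)) = (-0.0018, 0.7132, 0.0512, -0.6991)

p' = (-2.8050, -2.8300, 1.4000)
q' = (-0.0018, 0.7132, 0.0512, -0.6991)
v' = (1.9117, -0.6500, -1.9400)
ω' = (-1.3875, 0.4340, -1.4704)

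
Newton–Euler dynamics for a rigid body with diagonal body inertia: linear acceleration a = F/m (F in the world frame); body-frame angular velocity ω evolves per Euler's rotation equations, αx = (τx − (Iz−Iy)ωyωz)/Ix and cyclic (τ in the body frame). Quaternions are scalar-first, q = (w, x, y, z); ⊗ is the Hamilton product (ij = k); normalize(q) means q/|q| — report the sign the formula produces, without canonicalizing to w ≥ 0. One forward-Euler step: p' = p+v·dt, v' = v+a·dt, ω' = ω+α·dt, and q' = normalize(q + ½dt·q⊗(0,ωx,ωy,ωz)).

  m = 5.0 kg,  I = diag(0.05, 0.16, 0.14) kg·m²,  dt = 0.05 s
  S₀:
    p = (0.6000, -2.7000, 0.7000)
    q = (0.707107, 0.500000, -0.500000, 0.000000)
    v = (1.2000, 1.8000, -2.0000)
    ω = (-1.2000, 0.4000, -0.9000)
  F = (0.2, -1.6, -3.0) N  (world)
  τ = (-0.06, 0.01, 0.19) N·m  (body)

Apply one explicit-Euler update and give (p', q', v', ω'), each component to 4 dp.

angular accel α = (-1.3440, 0.6700, 1.7343)
ω' = ω + α·dt = (-1.2672, 0.4335, -0.8133)
q⊗(0,ω) = (0.8000000, -0.3985284, 0.7328428, -1.0363963)
q' = normalize(q + ½dt·q⊗(0,ω)) = (0.7266, 0.4897, -0.4813, -0.0259)
linear accel F/m = (0.0400, -0.3200, -0.6000)
new position p' = (0.6600, -2.6100, 0.6000)
v + (F/m)dt = (1.2020, 1.7840, -2.0300)

p' = (0.6600, -2.6100, 0.6000)
q' = (0.7266, 0.4897, -0.4813, -0.0259)
v' = (1.2020, 1.7840, -2.0300)
ω' = (-1.2672, 0.4335, -0.8133)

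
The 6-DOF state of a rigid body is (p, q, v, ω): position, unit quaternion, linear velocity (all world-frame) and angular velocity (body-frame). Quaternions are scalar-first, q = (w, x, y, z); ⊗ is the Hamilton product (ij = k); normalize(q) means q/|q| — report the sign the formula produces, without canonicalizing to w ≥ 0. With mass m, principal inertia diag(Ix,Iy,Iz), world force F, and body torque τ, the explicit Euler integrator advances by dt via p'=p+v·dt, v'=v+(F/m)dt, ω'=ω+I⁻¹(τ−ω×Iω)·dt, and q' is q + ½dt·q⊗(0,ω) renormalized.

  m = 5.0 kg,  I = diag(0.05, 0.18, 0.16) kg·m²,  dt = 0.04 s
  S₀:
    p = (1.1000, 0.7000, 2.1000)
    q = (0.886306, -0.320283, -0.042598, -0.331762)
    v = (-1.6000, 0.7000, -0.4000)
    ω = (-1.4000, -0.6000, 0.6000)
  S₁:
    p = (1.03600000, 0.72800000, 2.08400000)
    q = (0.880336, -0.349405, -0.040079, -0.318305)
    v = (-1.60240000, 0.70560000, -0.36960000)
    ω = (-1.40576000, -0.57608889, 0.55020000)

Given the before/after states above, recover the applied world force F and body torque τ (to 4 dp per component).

Δω = ω₁−ω₀ = (-0.00576000, 0.02391111, -0.04980000)
ω₀×(Iω₀) = (0.0072, 0.0924, 0.1092)
I·α + gyro = (0.0000, 0.2000, -0.0900)
velocity change Δv = (-0.00240000, 0.00560000, 0.03040000)
m·(v₁−v₀)/dt = (-0.3000, 0.7000, 3.8000)

F = (-0.3000, 0.7000, 3.8000)
τ = (0.0000, 0.2000, -0.0900)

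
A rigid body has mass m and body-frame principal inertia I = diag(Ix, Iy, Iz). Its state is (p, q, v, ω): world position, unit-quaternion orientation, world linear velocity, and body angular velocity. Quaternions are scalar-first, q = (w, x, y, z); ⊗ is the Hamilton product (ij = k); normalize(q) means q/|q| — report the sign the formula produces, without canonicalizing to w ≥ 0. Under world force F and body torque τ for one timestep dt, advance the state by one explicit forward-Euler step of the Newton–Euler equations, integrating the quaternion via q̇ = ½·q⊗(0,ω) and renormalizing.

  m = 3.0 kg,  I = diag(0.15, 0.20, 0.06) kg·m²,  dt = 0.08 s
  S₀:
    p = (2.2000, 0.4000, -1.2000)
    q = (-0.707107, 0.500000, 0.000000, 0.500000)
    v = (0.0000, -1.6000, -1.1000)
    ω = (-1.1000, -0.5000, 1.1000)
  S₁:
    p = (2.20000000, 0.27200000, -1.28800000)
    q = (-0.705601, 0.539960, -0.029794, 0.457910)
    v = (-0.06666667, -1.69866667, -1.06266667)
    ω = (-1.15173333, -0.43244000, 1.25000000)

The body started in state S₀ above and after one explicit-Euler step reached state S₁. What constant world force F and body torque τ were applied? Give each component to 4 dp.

rate change Δω = (-0.05173333, 0.06756000, 0.15000000)
ω₀×(Iω₀) = (0.0770, -0.1089, 0.0275)
τ = I·(Δω/dt) + ω₀×(Iω₀) = (-0.0200, 0.0600, 0.1400)
Δv = v₁−v₀ = (-0.06666667, -0.09866667, 0.03733333)
m·(v₁−v₀)/dt = (-2.5000, -3.7000, 1.4000)

F = (-2.5000, -3.7000, 1.4000)
τ = (-0.0200, 0.0600, 0.1400)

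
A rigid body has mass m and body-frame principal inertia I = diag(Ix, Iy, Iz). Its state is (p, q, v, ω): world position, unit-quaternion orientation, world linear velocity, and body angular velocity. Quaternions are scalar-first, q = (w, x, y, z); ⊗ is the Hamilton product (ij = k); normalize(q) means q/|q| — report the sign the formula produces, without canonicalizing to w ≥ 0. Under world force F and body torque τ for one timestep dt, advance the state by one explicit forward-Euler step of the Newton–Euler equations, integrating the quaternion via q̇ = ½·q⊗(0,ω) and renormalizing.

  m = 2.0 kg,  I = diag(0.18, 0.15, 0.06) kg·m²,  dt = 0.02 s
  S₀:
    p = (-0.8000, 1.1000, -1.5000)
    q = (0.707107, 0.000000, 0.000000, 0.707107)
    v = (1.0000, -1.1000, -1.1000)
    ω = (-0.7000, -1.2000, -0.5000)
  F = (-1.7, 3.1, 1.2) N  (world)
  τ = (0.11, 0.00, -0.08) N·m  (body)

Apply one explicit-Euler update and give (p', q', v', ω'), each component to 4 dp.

linear accel F/m = (-0.8500, 1.5500, 0.6000)
p + v·dt = (-0.7800, 1.0780, -1.5220)
v' = v + a·dt = (0.9830, -1.0690, -1.0880)
ω×(Iω) gyroscopic = (-0.0540, 0.0420, -0.0252)
(τ − ω×Iω)/I = (0.9111, -0.2800, -0.9133)
ω' = ω + α·dt = (-0.6818, -1.2056, -0.5183)
q⊗(0,ω) = (0.3535535, 0.3535535, -1.3435033, -0.3535535)
q' = normalize(q + ½dt·q⊗(0,ω)) = (0.7106, 0.0035, -0.0134, 0.7035)

p' = (-0.7800, 1.0780, -1.5220)
q' = (0.7106, 0.0035, -0.0134, 0.7035)
v' = (0.9830, -1.0690, -1.0880)
ω' = (-0.6818, -1.2056, -0.5183)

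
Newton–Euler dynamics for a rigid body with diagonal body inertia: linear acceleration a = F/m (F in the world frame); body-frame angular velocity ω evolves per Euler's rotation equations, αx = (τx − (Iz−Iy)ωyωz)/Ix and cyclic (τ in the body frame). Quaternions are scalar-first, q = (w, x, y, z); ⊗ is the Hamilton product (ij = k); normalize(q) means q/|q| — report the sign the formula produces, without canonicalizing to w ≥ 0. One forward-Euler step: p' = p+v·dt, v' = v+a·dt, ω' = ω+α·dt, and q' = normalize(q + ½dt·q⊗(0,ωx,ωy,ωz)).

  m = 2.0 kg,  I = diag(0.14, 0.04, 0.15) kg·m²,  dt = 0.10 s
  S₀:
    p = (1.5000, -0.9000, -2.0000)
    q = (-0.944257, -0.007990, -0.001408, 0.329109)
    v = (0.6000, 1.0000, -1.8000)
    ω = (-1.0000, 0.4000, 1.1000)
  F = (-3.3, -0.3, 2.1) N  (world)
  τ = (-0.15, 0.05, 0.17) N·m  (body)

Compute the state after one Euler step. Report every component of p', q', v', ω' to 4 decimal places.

p' = (1.5600, -0.8000, -2.1800)
q' = (-0.9599, 0.0325, -0.0362, 0.2761)
v' = (0.4350, 0.9850, -1.6950)
ω' = (-1.1417, 0.4975, 1.1867)

α = I⁻¹(τ − ω×Iω) = (-1.4171, 0.9750, 0.8667)
new body rate ω' = (-1.1417, 0.4975, 1.1867)
q⊗(0,ω) = (-0.3694467, 0.8110646, -0.6980228, -1.0432867)
q + ½dt·q⊗(0,ω), renormalized = (-0.9599, 0.0325, -0.0362, 0.2761)
a = (-1.6500, -0.1500, 1.0500)
new position p' = (1.5600, -0.8000, -2.1800)
v + (F/m)dt = (0.4350, 0.9850, -1.6950)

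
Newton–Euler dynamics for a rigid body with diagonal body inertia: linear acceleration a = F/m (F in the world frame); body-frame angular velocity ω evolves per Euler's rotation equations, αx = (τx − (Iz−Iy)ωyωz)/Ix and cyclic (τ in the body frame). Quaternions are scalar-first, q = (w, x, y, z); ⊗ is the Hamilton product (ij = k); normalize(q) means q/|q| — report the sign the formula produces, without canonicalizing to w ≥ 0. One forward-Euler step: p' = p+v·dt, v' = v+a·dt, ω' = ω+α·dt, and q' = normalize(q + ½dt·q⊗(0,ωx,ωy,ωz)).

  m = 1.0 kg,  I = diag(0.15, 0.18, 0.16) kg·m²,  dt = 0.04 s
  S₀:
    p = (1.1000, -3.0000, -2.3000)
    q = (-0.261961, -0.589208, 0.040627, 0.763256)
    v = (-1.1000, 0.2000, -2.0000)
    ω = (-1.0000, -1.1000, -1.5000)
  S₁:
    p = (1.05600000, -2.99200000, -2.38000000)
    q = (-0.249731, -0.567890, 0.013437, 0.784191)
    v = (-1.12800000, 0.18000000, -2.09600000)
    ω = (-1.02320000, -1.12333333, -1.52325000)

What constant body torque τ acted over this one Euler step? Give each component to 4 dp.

τ = (-0.1200, -0.1200, -0.0600)

ω₁ − ω₀ = (-0.02320000, -0.02333333, -0.02325000)
applied torque τ = (-0.1200, -0.1200, -0.0600)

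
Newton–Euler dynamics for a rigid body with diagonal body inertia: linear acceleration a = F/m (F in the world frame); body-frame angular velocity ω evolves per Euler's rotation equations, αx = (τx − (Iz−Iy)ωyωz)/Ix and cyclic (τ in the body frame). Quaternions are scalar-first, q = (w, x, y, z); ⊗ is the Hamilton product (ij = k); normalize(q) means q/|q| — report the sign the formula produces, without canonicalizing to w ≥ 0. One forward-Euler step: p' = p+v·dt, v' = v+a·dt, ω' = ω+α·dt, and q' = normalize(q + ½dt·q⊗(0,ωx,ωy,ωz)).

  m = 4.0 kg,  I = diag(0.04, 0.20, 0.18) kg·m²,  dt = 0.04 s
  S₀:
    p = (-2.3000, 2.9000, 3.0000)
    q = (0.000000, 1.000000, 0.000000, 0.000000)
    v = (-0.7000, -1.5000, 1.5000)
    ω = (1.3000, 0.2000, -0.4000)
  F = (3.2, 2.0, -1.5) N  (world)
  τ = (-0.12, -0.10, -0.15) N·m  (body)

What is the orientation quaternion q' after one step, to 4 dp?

Hamilton product q⊗(0,ω) = (-1.3000000, 0.0000000, 0.4000000, 0.2000000)
q' = normalize(q + ½dt·q⊗(0,ω)) = (-0.0260, 0.9996, 0.0080, 0.0040)

q' = (-0.0260, 0.9996, 0.0080, 0.0040)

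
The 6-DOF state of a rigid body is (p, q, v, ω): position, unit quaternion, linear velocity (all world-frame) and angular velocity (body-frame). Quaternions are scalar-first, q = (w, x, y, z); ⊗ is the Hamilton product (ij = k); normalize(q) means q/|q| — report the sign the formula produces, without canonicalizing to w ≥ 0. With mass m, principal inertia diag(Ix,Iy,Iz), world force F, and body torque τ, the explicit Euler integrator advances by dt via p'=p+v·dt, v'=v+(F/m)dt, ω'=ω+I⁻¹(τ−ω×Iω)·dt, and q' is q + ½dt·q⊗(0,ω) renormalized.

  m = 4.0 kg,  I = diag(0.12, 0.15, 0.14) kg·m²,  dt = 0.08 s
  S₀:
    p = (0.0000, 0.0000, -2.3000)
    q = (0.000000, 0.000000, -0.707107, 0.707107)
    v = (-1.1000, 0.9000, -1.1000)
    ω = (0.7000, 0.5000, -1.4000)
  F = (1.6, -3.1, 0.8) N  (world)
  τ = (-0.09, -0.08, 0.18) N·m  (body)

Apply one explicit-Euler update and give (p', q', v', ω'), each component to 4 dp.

(τ − ω×Iω)/I = (-0.8083, -0.6640, 1.2107)
new body rate ω' = (0.6353, 0.4469, -1.3031)
q⊗(0,ω) = (1.3435033, 0.6363963, 0.4949749, 0.4949749)
q' = normalize(q + ½dt·q⊗(0,ω)) = (0.0536, 0.0254, -0.6858, 0.7253)
p + v·dt = (-0.0880, 0.0720, -2.3880)
v' = v + a·dt = (-1.0680, 0.8380, -1.0840)

p' = (-0.0880, 0.0720, -2.3880)
q' = (0.0536, 0.0254, -0.6858, 0.7253)
v' = (-1.0680, 0.8380, -1.0840)
ω' = (0.6353, 0.4469, -1.3031)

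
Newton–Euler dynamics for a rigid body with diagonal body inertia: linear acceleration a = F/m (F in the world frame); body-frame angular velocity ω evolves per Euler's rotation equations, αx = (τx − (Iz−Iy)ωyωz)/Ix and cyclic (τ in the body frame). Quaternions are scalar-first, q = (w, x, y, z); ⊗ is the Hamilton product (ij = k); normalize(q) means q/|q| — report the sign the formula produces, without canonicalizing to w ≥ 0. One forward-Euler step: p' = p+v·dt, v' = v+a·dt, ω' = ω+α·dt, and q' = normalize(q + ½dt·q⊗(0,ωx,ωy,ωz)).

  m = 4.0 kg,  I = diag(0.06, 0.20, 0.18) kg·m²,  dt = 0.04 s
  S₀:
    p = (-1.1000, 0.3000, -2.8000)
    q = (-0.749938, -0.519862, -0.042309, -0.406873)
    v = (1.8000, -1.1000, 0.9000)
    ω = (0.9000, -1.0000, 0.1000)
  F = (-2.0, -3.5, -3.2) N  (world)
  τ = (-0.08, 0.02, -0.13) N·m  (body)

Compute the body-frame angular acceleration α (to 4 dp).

α = (-1.3667, 0.1540, -0.0222)

ω×(Iω) gyroscopic = (0.0020, -0.0108, -0.1260)
angular accel α = (-1.3667, 0.1540, -0.0222)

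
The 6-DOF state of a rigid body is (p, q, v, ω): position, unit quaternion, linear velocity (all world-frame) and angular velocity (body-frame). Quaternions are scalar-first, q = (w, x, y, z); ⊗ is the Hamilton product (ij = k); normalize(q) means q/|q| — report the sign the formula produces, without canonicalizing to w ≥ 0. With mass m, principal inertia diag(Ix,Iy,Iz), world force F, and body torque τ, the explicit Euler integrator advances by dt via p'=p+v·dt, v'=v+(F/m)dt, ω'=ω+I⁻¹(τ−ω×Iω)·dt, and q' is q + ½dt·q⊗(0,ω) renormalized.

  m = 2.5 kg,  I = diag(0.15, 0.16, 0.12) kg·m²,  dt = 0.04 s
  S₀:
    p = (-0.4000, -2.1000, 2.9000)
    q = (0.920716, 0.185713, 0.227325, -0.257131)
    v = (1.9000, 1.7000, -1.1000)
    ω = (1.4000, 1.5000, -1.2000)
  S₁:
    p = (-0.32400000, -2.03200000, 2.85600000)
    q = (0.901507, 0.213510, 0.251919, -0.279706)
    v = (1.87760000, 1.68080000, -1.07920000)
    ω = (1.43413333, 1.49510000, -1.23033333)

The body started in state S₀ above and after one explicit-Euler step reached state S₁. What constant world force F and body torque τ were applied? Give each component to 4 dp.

F = (-1.4000, -1.2000, 1.3000)
τ = (0.2000, -0.0700, -0.0700)

ω₁ − ω₀ = (0.03413333, -0.00490000, -0.03033333)
gyro term ω₀×Iω₀ = (0.0720, -0.0504, 0.0210)
applied torque τ = (0.2000, -0.0700, -0.0700)
velocity change Δv = (-0.02240000, -0.01920000, 0.02080000)
m·(v₁−v₀)/dt = (-1.4000, -1.2000, 1.3000)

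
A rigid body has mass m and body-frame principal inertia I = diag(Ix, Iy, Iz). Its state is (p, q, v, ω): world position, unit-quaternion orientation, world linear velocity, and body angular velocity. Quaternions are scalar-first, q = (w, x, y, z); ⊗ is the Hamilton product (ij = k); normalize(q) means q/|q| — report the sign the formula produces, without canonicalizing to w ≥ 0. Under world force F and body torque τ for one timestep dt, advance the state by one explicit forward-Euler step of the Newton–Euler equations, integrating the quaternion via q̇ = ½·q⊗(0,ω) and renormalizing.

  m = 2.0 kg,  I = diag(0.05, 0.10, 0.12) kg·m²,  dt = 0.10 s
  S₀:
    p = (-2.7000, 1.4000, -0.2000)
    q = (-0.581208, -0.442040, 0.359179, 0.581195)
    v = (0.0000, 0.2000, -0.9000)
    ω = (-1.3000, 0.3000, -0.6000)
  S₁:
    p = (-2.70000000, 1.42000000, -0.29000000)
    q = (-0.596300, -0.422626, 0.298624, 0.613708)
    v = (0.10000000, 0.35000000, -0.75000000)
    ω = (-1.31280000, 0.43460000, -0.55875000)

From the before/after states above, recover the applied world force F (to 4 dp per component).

Δv = v₁−v₀ = (0.10000000, 0.15000000, 0.15000000)
m·(v₁−v₀)/dt = (2.0000, 3.0000, 3.0000)

F = (2.0000, 3.0000, 3.0000)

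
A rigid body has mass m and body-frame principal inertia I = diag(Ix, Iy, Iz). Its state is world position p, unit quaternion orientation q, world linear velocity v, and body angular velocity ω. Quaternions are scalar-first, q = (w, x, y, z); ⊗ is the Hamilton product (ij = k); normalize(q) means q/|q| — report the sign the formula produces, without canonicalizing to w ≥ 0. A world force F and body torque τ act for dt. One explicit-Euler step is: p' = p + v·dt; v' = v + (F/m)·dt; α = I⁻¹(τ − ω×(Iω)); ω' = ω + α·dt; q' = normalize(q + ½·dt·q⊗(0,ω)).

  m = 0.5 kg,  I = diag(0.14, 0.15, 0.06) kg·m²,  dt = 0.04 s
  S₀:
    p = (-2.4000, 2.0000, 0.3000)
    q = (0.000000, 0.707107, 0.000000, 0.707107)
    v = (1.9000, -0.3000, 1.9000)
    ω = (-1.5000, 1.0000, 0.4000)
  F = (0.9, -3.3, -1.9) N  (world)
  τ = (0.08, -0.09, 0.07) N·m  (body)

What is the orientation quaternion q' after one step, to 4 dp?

q' = (0.0155, 0.6925, -0.0269, 0.7208)

2q̇ = q⊗(0,ω) = (0.7778177, -0.7071070, -1.3435033, 0.7071070)
q' = normalize(q + ½dt·q⊗(0,ω)) = (0.0155, 0.6925, -0.0269, 0.7208)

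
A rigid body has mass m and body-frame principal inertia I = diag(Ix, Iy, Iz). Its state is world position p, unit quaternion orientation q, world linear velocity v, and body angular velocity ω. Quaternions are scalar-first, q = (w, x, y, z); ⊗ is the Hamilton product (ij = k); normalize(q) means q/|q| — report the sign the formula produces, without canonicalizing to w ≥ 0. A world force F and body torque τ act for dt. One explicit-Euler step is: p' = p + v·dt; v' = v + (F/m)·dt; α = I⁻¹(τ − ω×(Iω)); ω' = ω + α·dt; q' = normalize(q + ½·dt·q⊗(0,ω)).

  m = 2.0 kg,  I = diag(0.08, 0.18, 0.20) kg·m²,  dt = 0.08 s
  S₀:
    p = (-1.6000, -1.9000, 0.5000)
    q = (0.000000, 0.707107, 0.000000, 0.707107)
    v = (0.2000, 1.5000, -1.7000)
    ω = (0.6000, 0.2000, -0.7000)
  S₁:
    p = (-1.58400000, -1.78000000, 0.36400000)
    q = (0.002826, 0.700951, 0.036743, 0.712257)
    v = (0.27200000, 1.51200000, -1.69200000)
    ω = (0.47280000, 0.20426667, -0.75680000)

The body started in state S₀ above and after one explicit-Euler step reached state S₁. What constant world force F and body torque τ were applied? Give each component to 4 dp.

Δω = ω₁−ω₀ = (-0.12720000, 0.00426667, -0.05680000)
I·α + gyro = (-0.1300, 0.0600, -0.1300)
v₁ − v₀ = (0.07200000, 0.01200000, 0.00800000)
m·(v₁−v₀)/dt = (1.8000, 0.3000, 0.2000)

F = (1.8000, 0.3000, 0.2000)
τ = (-0.1300, 0.0600, -0.1300)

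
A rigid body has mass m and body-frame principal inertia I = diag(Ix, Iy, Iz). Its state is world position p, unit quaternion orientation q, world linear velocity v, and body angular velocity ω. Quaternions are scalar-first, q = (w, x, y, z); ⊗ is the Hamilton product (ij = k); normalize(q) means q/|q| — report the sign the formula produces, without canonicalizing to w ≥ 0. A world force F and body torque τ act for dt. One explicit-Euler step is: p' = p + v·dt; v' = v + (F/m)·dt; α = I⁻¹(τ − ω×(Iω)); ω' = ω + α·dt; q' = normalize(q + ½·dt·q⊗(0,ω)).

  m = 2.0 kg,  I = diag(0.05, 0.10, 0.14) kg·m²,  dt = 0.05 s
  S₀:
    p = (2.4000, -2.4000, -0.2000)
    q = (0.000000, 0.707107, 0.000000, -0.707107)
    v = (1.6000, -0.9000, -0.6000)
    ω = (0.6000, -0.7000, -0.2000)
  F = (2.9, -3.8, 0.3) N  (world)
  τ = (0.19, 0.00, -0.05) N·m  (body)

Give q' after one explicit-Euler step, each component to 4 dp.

q' = (-0.0141, 0.6945, -0.0071, -0.7193)

q⊗(0,ω) = (-0.5656856, -0.4949749, -0.2828428, -0.4949749)
q' = normalize(q + ½dt·q⊗(0,ω)) = (-0.0141, 0.6945, -0.0071, -0.7193)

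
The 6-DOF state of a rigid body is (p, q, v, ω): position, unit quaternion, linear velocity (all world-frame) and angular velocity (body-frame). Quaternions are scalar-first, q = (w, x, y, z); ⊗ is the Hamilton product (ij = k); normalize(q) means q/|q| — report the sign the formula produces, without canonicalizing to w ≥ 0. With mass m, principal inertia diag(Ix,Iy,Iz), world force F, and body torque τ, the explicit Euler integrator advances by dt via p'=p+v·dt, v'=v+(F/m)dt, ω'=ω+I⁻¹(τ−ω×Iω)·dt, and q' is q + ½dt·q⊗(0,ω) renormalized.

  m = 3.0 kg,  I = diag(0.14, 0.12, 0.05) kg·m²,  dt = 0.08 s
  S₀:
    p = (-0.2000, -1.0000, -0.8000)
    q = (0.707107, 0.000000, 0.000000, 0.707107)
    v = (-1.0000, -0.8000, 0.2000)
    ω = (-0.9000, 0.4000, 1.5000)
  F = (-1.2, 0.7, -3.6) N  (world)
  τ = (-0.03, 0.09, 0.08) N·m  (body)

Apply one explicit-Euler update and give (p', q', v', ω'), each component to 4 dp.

p' = (-0.2800, -1.0640, -0.7840)
q' = (0.6630, -0.0367, -0.0141, 0.7476)
v' = (-1.0320, -0.7813, 0.1040)
ω' = (-0.8931, 0.5410, 1.6165)

precession coupling ω×(Iω) = (-0.0420, -0.1215, 0.0072)
angular accel α = (0.0857, 1.7625, 1.4560)
new body rate ω' = (-0.8931, 0.5410, 1.6165)
Hamilton product q⊗(0,ω) = (-1.0606605, -0.9192391, -0.3535535, 1.0606605)
q + ½dt·q⊗(0,ω), renormalized = (0.6630, -0.0367, -0.0141, 0.7476)
p + v·dt = (-0.2800, -1.0640, -0.7840)
new velocity v' = (-1.0320, -0.7813, 0.1040)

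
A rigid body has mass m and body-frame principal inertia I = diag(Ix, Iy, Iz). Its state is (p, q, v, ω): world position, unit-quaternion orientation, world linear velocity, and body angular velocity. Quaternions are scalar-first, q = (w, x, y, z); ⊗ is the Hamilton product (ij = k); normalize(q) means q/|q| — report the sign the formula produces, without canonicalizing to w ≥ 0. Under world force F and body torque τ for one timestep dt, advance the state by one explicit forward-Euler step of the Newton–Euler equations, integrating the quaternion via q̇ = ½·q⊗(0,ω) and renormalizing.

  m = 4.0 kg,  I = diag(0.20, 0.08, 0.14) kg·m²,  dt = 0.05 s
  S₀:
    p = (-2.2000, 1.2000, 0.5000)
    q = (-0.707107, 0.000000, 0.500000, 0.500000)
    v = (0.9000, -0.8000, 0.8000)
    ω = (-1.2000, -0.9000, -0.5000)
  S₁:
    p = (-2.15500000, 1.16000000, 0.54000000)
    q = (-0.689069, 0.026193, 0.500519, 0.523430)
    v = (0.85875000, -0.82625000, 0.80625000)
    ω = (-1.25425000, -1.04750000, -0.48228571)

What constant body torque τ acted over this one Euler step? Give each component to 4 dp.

Δω = ω₁−ω₀ = (-0.05425000, -0.14750000, 0.01771429)
applied torque τ = (-0.1900, -0.2000, -0.0800)

τ = (-0.1900, -0.2000, -0.0800)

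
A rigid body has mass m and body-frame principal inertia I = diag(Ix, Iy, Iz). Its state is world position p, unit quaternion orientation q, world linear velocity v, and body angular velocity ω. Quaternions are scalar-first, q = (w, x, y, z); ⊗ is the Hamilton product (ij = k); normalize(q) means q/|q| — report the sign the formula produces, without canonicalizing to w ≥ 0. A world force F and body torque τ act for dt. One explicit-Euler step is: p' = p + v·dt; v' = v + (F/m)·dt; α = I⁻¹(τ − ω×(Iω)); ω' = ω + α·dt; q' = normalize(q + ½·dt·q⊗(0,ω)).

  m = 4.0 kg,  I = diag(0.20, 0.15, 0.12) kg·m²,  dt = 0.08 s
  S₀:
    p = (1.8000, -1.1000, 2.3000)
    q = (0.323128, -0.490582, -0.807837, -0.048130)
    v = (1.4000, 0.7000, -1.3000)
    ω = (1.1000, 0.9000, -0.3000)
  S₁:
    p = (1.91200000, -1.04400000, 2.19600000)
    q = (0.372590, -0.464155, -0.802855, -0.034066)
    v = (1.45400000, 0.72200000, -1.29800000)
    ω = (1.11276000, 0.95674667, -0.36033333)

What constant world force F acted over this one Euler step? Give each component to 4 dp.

F = (2.7000, 1.1000, 0.1000)

velocity change Δv = (0.05400000, 0.02200000, 0.00200000)
m·(v₁−v₀)/dt = (2.7000, 1.1000, 0.1000)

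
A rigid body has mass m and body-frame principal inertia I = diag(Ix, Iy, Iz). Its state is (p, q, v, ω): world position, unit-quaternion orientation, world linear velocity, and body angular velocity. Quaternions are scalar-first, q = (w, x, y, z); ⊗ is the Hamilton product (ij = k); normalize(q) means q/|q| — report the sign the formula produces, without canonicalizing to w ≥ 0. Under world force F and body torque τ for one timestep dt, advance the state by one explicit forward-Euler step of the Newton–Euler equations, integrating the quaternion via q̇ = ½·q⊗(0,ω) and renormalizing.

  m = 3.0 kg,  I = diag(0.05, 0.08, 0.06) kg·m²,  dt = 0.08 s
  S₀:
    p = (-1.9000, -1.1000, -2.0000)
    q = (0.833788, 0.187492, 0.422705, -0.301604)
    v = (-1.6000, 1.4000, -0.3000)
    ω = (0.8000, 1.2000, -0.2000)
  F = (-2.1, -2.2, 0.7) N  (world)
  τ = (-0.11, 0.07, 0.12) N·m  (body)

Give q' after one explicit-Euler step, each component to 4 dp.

q' = (0.8037, 0.2249, 0.4538, -0.3123)

Hamilton product q⊗(0,ω) = (-0.7175604, 0.9444142, 0.7967608, -0.2799312)
q + ½dt·q⊗(0,ω), renormalized = (0.8037, 0.2249, 0.4538, -0.3123)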